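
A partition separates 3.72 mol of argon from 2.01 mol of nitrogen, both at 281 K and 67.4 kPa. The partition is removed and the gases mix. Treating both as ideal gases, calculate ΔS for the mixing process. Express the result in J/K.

Mole fractions: x_A = 3.72/5.73 = 0.649, x_B = 0.351.
ΔS_mix = −R(n_A ln x_A + n_B ln x_B) = −8.314 × (3.72 ln 0.649 + 2.01 ln 0.351) = 30.9 J/K.

ΔS_mix = 30.9 J/K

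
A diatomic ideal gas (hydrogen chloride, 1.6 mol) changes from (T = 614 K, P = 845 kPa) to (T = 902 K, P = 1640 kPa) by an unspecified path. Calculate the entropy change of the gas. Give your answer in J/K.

ΔS = nC_p ln(T₂/T₁) − nR ln(P₂/P₁), with C_p = 7R/2 = 29.1 J mol⁻¹ K⁻¹ for a diatomic ideal gas.
ΔS = 1.6 × [29.1 × ln(902/614) − 8.314 × ln(1640/845)] = 9.09 J/K.

ΔS = 9.09 J/K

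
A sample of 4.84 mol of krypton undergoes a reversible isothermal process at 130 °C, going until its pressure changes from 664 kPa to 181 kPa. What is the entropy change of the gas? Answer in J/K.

ΔS_gas = 52.3 J/K

For an isothermal ideal gas ΔS_gas = nR ln(P₁/P₂) = 4.84 × 8.314 × ln(664/181) = 52.3 J/K.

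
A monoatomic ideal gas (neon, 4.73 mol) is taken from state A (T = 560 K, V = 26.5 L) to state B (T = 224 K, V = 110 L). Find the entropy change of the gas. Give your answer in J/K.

ΔS = 1.92 J/K

Entropy is a state function: ΔS = nC_V ln(T₂/T₁) + nR ln(V₂/V₁), with C_V = 3R/2 = 12.47 J mol⁻¹ K⁻¹ for a monoatomic ideal gas.
ΔS = 4.73 × [12.47 × ln(224/560) + 8.314 × ln(110/26.5)] = 1.92 J/K.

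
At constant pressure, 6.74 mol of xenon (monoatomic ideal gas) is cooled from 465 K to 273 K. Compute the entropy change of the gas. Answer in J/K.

ΔS = -74.6 J/K

At constant pressure, ΔS = nC_p ln(T₂/T₁) with C_p = 5R/2 = 20.79 J mol⁻¹ K⁻¹.
ΔS = 6.74 × 20.79 × ln(273/465) = -74.6 J/K.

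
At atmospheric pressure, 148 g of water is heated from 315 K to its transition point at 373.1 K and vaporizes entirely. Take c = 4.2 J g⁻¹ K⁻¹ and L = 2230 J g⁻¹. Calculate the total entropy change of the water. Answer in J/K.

Warming step: ΔS₁ = m c ln(T_tr/T_i) = 148 × 4.2 × ln(373.1/315) = 105.2 J/K.
Phase change: ΔS₂ = +mL/T_tr = 148 × 2230 / 373.1 = 884.6 J/K.
ΔS_total = (105.2) + (884.6) = 990 J/K.

ΔS = 990 J/K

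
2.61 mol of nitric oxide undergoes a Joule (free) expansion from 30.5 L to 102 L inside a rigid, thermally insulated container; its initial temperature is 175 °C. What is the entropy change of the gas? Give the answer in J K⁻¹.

For an ideal gas in free expansion Q = 0 and W = 0, so T is unchanged.
Entropy is a state function; using a reversible isothermal path, ΔS_gas = nR ln(V₂/V₁) = 2.61 × 8.314 × ln(102/30.5) = 26.2 J/K.

ΔS_gas = 26.2 J/K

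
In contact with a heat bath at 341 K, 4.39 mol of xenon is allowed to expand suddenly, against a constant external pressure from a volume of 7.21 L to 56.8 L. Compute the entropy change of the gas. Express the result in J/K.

ΔS_gas = 75.3 J/K

Entropy is a state function, so ΔS_gas depends only on the end states.
For an isothermal ideal gas ΔS_gas = nR ln(V₂/V₁) = 4.39 × 8.314 × ln(56.8/7.21) = 75.3 J/K.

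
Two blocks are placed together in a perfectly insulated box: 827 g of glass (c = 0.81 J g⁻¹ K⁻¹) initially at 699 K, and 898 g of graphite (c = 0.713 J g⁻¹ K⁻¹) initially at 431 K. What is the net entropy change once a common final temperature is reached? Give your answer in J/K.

ΔS_total = 37.8 J/K

Energy balance: T_f = (m₁c₁T₁ + m₂c₂T₂)/(m₁c₁ + m₂c₂) = 568.03 K.
ΔS₁ = m₁c₁ ln(T_f/T₁) = 669.87 × ln(568.03/699) = -139 J/K.
ΔS₂ = m₂c₂ ln(T_f/T₂) = 640.274 × ln(568.03/431) = 176.8 J/K.
ΔS_total = -139 + 176.8 = 37.8 J/K.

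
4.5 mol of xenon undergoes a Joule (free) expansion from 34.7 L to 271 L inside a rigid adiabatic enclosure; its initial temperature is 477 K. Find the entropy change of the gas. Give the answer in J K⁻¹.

ΔS_gas = 76.9 J/K

For an ideal gas in free expansion Q = 0 and W = 0, so T is unchanged.
Entropy is a state function; using a reversible isothermal path, ΔS_gas = nR ln(V₂/V₁) = 4.5 × 8.314 × ln(271/34.7) = 76.9 J/K.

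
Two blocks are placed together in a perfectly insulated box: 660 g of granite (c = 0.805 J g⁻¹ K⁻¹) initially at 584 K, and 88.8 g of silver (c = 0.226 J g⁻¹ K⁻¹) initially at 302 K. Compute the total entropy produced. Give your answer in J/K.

ΔS_total = 3.46 J/K

Energy balance: T_f = (m₁c₁T₁ + m₂c₂T₂)/(m₁c₁ + m₂c₂) = 573.74 K.
ΔS₁ = m₁c₁ ln(T_f/T₁) = 531.3 × ln(573.74/584) = -9.421 J/K.
ΔS₂ = m₂c₂ ln(T_f/T₂) = 20.0688 × ln(573.74/302) = 12.88 J/K.
ΔS_total = -9.421 + 12.88 = 3.46 J/K.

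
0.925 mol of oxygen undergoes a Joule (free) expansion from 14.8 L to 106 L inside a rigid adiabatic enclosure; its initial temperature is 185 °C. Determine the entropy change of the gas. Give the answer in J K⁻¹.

No heat is exchanged and no work is done, so the ideal-gas temperature stays constant.
Entropy is a state function; using a reversible isothermal path, ΔS_gas = nR ln(V₂/V₁) = 0.925 × 8.314 × ln(106/14.8) = 15.1 J/K.

ΔS_gas = 15.1 J/K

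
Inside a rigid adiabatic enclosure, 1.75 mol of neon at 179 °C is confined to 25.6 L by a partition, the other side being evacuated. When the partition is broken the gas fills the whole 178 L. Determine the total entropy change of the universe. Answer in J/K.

No heat is exchanged and no work is done, so the ideal-gas temperature stays constant.
Entropy is a state function; using a reversible isothermal path, ΔS_gas = nR ln(V₂/V₁) = 1.75 × 8.314 × ln(178/25.6) = 28.2 J/K.
The insulated surroundings exchange no heat, so ΔS_surr = 0 and ΔS_universe = ΔS_gas.

ΔS_universe = 28.2 J/K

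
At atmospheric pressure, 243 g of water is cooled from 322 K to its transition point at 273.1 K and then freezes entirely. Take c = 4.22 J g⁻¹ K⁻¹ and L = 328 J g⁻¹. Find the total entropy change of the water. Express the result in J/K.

ΔS = -461 J/K

Cooling step: ΔS₁ = m c ln(T_tr/T_i) = 243 × 4.22 × ln(273.1/322) = -168.9 J/K.
Phase change: ΔS₂ = −mL/T_tr = −243 × 328 / 273.1 = -291.8 J/K.
ΔS_total = (-168.9) + (-291.8) = -461 J/K.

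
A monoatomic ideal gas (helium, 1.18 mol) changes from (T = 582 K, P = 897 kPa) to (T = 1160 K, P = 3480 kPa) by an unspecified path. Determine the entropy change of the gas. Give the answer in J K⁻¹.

ΔS = nC_p ln(T₂/T₁) − nR ln(P₂/P₁), with C_p = 5R/2 = 20.79 J mol⁻¹ K⁻¹ for a monoatomic ideal gas.
ΔS = 1.18 × [20.79 × ln(1160/582) − 8.314 × ln(3480/897)] = 3.62 J/K.

ΔS = 3.62 J/K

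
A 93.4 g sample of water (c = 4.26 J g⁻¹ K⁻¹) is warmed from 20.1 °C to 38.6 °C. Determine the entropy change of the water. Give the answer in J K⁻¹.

In kelvin: T₁ = 293.25 K, T₂ = 311.75 K. ΔS = ∫dQ_rev/T = m c ln(T₂/T₁) = 93.4 × 4.26 × ln(311.75/293.25) = 24.3 J/K.

ΔS = 24.3 J/K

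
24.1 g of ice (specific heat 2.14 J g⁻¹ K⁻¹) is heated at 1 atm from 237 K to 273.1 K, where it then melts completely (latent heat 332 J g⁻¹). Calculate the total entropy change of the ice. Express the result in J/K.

ΔS = 36.6 J/K

Warming step: ΔS₁ = m c ln(T_tr/T_i) = 24.1 × 2.14 × ln(273.1/237) = 7.312 J/K.
Phase change: ΔS₂ = +mL/T_tr = 24.1 × 332 / 273.1 = 29.3 J/K.
ΔS_total = (7.312) + (29.3) = 36.6 J/K.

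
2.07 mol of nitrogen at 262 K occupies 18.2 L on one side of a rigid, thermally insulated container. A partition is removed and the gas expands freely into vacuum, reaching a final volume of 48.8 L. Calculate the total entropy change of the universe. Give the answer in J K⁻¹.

No heat is exchanged and no work is done, so the ideal-gas temperature stays constant.
Entropy is a state function; using a reversible isothermal path, ΔS_gas = nR ln(V₂/V₁) = 2.07 × 8.314 × ln(48.8/18.2) = 17 J/K.
The insulated surroundings exchange no heat, so ΔS_surr = 0 and ΔS_universe = ΔS_gas.

ΔS_universe = 17 J/K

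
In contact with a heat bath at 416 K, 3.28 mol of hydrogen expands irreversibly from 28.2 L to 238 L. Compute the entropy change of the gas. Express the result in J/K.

ΔS_gas = 58.2 J/K

Entropy is a state function, so ΔS_gas depends only on the end states.
For an isothermal ideal gas ΔS_gas = nR ln(V₂/V₁) = 3.28 × 8.314 × ln(238/28.2) = 58.2 J/K.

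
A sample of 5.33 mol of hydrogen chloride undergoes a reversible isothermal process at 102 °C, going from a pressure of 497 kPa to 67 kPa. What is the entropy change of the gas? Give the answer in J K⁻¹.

ΔS_gas = 88.8 J/K

For an isothermal ideal gas ΔS_gas = nR ln(P₁/P₂) = 5.33 × 8.314 × ln(497/67) = 88.8 J/K.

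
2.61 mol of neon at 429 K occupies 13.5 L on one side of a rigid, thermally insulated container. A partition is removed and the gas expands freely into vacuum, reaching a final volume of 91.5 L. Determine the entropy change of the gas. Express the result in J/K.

For an ideal gas in free expansion Q = 0 and W = 0, so T is unchanged.
Entropy is a state function; using a reversible isothermal path, ΔS_gas = nR ln(V₂/V₁) = 2.61 × 8.314 × ln(91.5/13.5) = 41.5 J/K.

ΔS_gas = 41.5 J/K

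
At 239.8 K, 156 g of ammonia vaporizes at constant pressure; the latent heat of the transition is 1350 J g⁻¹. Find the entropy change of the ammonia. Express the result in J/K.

ΔS = 878 J/K

Heat absorbed by the substance: Q = mL = 156 × 1350 = 210600 J.
At constant T, ΔS = Q_rev/T = 210600 / 239.8 = 878 J/K.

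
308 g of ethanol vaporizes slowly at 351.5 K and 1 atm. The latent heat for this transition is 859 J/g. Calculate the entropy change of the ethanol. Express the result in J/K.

ΔS = 753 J/K

Heat absorbed by the substance: Q = mL = 308 × 859 = 264572 J.
At constant T, ΔS = Q_rev/T = 264572 / 351.5 = 753 J/K.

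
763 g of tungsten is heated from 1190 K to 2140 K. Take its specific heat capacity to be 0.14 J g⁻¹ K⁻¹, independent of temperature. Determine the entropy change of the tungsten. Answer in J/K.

ΔS = ∫dQ_rev/T = m c ln(T₂/T₁) = 763 × 0.14 × ln(2140/1190) = 62.7 J/K.

ΔS = 62.7 J/K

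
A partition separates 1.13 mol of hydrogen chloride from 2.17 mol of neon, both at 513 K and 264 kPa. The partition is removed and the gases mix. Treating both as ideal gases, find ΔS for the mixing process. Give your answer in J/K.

Mole fractions: x_A = 1.13/3.3 = 0.342, x_B = 0.658.
ΔS_mix = −R(n_A ln x_A + n_B ln x_B) = −8.314 × (1.13 ln 0.342 + 2.17 ln 0.658) = 17.6 J/K.

ΔS_mix = 17.6 J/K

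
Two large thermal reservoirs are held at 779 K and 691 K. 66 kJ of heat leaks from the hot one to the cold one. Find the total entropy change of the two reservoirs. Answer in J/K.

ΔS_hot = −Q/T_H = −66000/779 = -84.72 J/K and ΔS_cold = +Q/T_C = 66000/691 = 95.51 J/K.
ΔS_total = -84.72 + 95.51 = 10.8 J/K, positive as the second law requires.

ΔS_total = 10.8 J/K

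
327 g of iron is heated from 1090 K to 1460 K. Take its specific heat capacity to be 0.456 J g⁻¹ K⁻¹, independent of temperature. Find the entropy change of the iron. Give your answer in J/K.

ΔS = 43.6 J/K

ΔS = ∫dQ_rev/T = m c ln(T₂/T₁) = 327 × 0.456 × ln(1460/1090) = 43.6 J/K.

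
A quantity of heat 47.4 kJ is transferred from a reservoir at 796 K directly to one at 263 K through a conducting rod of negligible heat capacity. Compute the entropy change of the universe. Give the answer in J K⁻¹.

ΔS_hot = −Q/T_H = −47400/796 = -59.55 J/K and ΔS_cold = +Q/T_C = 47400/263 = 180.2 J/K.
ΔS_total = -59.55 + 180.2 = 121 J/K, positive as the second law requires.

ΔS_total = 121 J/K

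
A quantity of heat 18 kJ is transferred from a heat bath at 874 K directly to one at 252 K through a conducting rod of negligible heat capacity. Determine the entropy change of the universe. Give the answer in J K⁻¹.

ΔS_total = 50.8 J/K

ΔS_hot = −Q/T_H = −18000/874 = -20.59 J/K and ΔS_cold = +Q/T_C = 18000/252 = 71.43 J/K.
ΔS_total = -20.59 + 71.43 = 50.8 J/K, positive as the second law requires.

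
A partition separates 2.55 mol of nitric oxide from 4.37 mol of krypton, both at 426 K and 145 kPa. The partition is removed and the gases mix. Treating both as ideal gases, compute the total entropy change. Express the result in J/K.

ΔS_mix = 37.9 J/K

Mole fractions: x_A = 2.55/6.92 = 0.368, x_B = 0.632.
ΔS_mix = −R(n_A ln x_A + n_B ln x_B) = −8.314 × (2.55 ln 0.368 + 4.37 ln 0.632) = 37.9 J/K.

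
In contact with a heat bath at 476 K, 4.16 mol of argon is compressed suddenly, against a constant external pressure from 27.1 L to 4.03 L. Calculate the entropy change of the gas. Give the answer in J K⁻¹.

ΔS_gas = -65.9 J/K

Entropy is a state function, so ΔS_gas depends only on the end states.
For an isothermal ideal gas ΔS_gas = nR ln(V₂/V₁) = 4.16 × 8.314 × ln(4.03/27.1) = -65.9 J/K.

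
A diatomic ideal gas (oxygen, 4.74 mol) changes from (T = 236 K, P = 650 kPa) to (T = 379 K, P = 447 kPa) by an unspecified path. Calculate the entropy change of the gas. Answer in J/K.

ΔS = nC_p ln(T₂/T₁) − nR ln(P₂/P₁), with C_p = 7R/2 = 29.1 J mol⁻¹ K⁻¹ for a diatomic ideal gas.
ΔS = 4.74 × [29.1 × ln(379/236) − 8.314 × ln(447/650)] = 80.1 J/K.

ΔS = 80.1 J/K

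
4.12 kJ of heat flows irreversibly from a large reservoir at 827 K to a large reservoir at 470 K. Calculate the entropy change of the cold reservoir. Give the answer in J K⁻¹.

ΔS_cold = 8.77 J/K

The cold reservoir gains heat Q, so ΔS_cold = +Q/T_C = 4120/470 = 8.77 J/K.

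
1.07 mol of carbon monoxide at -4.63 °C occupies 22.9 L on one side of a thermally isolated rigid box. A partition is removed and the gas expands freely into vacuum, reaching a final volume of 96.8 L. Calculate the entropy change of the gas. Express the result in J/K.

ΔS_gas = 12.8 J/K

For an ideal gas in free expansion Q = 0 and W = 0, so T is unchanged.
Entropy is a state function; using a reversible isothermal path, ΔS_gas = nR ln(V₂/V₁) = 1.07 × 8.314 × ln(96.8/22.9) = 12.8 J/K.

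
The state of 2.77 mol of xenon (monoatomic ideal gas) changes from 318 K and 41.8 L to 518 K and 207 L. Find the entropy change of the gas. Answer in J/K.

ΔS = 53.7 J/K

Entropy is a state function: ΔS = nC_V ln(T₂/T₁) + nR ln(V₂/V₁), with C_V = 3R/2 = 12.47 J mol⁻¹ K⁻¹ for a monoatomic ideal gas.
ΔS = 2.77 × [12.47 × ln(518/318) + 8.314 × ln(207/41.8)] = 53.7 J/K.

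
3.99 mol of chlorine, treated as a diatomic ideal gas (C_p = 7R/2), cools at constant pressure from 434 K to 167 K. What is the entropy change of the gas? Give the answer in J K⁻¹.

At constant pressure, ΔS = nC_p ln(T₂/T₁) with C_p = 7R/2 = 29.1 J mol⁻¹ K⁻¹.
ΔS = 3.99 × 29.1 × ln(167/434) = -111 J/K.

ΔS = -111 J/K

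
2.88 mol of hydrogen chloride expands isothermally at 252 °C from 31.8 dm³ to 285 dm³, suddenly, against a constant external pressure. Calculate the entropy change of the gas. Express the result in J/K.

Entropy is a state function, so ΔS_gas depends only on the end states.
For an isothermal ideal gas ΔS_gas = nR ln(V₂/V₁) = 2.88 × 8.314 × ln(285/31.8) = 52.5 J/K.

ΔS_gas = 52.5 J/K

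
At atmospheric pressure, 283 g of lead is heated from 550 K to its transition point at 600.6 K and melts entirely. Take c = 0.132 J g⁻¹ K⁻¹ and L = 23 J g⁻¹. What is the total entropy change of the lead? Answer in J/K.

ΔS = 14.1 J/K

Warming step: ΔS₁ = m c ln(T_tr/T_i) = 283 × 0.132 × ln(600.6/550) = 3.288 J/K.
Phase change: ΔS₂ = +mL/T_tr = 283 × 23 / 600.6 = 10.84 J/K.
ΔS_total = (3.288) + (10.84) = 14.1 J/K.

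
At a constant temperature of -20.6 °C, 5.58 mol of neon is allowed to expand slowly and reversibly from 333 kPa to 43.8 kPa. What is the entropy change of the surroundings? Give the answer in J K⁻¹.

For an isothermal ideal gas ΔS_gas = nR ln(P₁/P₂) = 5.58 × 8.314 × ln(333/43.8) = 94.1 J/K.
The process is reversible, so ΔS_surr = −ΔS_gas = -94.1 J/K and ΔS_universe = 0.

ΔS_surr = -94.1 J/K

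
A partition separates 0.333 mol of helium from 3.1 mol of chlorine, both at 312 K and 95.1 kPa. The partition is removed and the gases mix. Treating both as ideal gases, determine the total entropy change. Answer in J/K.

ΔS_mix = 9.09 J/K

Mole fractions: x_A = 0.333/3.43 = 0.097, x_B = 0.903.
ΔS_mix = −R(n_A ln x_A + n_B ln x_B) = −8.314 × (0.333 ln 0.097 + 3.1 ln 0.903) = 9.09 J/K.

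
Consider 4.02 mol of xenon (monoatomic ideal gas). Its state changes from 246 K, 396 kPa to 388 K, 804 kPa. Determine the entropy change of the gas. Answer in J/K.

ΔS = 14.4 J/K

ΔS = nC_p ln(T₂/T₁) − nR ln(P₂/P₁), with C_p = 5R/2 = 20.79 J mol⁻¹ K⁻¹ for a monoatomic ideal gas.
ΔS = 4.02 × [20.79 × ln(388/246) − 8.314 × ln(804/396)] = 14.4 J/K.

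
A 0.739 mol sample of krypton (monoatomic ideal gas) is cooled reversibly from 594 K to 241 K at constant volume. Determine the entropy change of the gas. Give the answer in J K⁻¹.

At constant volume, ΔS = nC_V ln(T₂/T₁) with C_V = 3R/2 = 12.47 J mol⁻¹ K⁻¹.
ΔS = 0.739 × 12.47 × ln(241/594) = -8.31 J/K.

ΔS = -8.31 J/K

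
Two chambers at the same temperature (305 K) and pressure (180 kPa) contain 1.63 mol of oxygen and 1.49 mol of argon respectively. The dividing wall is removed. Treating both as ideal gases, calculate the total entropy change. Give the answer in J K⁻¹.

ΔS_mix = 18 J/K

Mole fractions: x_A = 1.63/3.12 = 0.522, x_B = 0.478.
ΔS_mix = −R(n_A ln x_A + n_B ln x_B) = −8.314 × (1.63 ln 0.522 + 1.49 ln 0.478) = 18 J/K.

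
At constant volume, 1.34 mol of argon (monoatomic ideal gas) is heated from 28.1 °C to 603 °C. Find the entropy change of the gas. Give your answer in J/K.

In kelvin: T₁ = 301.25 K, T₂ = 876.15 K. At constant volume, ΔS = nC_V ln(T₂/T₁) with C_V = 3R/2 = 12.47 J mol⁻¹ K⁻¹.
ΔS = 1.34 × 12.47 × ln(876.15/301.25) = 17.8 J/K.

ΔS = 17.8 J/K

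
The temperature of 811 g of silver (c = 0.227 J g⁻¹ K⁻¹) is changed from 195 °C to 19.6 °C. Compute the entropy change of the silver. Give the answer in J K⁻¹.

In kelvin: T₁ = 468.15 K, T₂ = 292.75 K. ΔS = ∫dQ_rev/T = m c ln(T₂/T₁) = 811 × 0.227 × ln(292.75/468.15) = -86.4 J/K.

ΔS = -86.4 J/K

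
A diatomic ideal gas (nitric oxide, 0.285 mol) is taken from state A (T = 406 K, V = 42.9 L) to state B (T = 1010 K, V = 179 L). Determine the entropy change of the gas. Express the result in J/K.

Entropy is a state function: ΔS = nC_V ln(T₂/T₁) + nR ln(V₂/V₁), with C_V = 5R/2 = 20.79 J mol⁻¹ K⁻¹ for a diatomic ideal gas.
ΔS = 0.285 × [20.79 × ln(1010/406) + 8.314 × ln(179/42.9)] = 8.78 J/K.

ΔS = 8.78 J/K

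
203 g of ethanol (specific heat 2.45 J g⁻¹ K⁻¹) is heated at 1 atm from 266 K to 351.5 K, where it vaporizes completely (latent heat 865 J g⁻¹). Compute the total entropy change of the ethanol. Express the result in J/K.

ΔS = 638 J/K

Warming step: ΔS₁ = m c ln(T_tr/T_i) = 203 × 2.45 × ln(351.5/266) = 138.6 J/K.
Phase change: ΔS₂ = +mL/T_tr = 203 × 865 / 351.5 = 499.6 J/K.
ΔS_total = (138.6) + (499.6) = 638 J/K.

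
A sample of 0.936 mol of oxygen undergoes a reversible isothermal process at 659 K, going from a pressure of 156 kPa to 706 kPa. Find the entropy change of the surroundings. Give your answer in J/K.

For an isothermal ideal gas ΔS_gas = nR ln(P₁/P₂) = 0.936 × 8.314 × ln(156/706) = -11.7 J/K.
The process is reversible, so ΔS_surr = −ΔS_gas = 11.7 J/K and ΔS_universe = 0.

ΔS_surr = 11.7 J/K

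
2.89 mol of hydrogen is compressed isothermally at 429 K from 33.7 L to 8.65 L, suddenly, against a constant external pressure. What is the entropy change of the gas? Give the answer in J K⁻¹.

Entropy is a state function, so ΔS_gas depends only on the end states.
For an isothermal ideal gas ΔS_gas = nR ln(V₂/V₁) = 2.89 × 8.314 × ln(8.65/33.7) = -32.7 J/K.

ΔS_gas = -32.7 J/K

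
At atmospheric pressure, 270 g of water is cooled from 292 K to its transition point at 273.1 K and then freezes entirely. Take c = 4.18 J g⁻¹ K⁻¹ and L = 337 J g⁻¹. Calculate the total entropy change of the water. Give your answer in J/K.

ΔS = -409 J/K

Cooling step: ΔS₁ = m c ln(T_tr/T_i) = 270 × 4.18 × ln(273.1/292) = -75.52 J/K.
Phase change: ΔS₂ = −mL/T_tr = −270 × 337 / 273.1 = -333.2 J/K.
ΔS_total = (-75.52) + (-333.2) = -409 J/K.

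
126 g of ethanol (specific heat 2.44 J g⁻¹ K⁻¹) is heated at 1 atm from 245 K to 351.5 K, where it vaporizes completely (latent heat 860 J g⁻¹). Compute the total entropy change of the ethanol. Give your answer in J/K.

ΔS = 419 J/K

Warming step: ΔS₁ = m c ln(T_tr/T_i) = 126 × 2.44 × ln(351.5/245) = 111 J/K.
Phase change: ΔS₂ = +mL/T_tr = 126 × 860 / 351.5 = 308.3 J/K.
ΔS_total = (111) + (308.3) = 419 J/K.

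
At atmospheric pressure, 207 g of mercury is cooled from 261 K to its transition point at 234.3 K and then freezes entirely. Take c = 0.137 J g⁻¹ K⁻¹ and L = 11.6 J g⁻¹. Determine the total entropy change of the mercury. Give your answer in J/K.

ΔS = -13.3 J/K

Cooling step: ΔS₁ = m c ln(T_tr/T_i) = 207 × 0.137 × ln(234.3/261) = -3.06 J/K.
Phase change: ΔS₂ = −mL/T_tr = −207 × 11.6 / 234.3 = -10.25 J/K.
ΔS_total = (-3.06) + (-10.25) = -13.3 J/K.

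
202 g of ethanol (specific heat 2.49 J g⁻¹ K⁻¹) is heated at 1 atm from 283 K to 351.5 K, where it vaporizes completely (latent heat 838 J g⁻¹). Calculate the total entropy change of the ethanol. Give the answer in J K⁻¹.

Warming step: ΔS₁ = m c ln(T_tr/T_i) = 202 × 2.49 × ln(351.5/283) = 109 J/K.
Phase change: ΔS₂ = +mL/T_tr = 202 × 838 / 351.5 = 481.6 J/K.
ΔS_total = (109) + (481.6) = 591 J/K.

ΔS = 591 J/K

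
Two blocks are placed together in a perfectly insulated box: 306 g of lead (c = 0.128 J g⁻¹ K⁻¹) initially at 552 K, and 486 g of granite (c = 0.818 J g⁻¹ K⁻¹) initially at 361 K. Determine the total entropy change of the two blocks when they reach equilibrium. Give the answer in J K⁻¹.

Energy balance: T_f = (m₁c₁T₁ + m₂c₂T₂)/(m₁c₁ + m₂c₂) = 378.13 K.
ΔS₁ = m₁c₁ ln(T_f/T₁) = 39.168 × ln(378.13/552) = -14.82 J/K.
ΔS₂ = m₂c₂ ln(T_f/T₂) = 397.548 × ln(378.13/361) = 18.43 J/K.
ΔS_total = -14.82 + 18.43 = 3.61 J/K.

ΔS_total = 3.61 J/K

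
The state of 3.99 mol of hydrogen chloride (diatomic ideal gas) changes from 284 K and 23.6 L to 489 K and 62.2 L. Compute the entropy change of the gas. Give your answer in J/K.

Entropy is a state function: ΔS = nC_V ln(T₂/T₁) + nR ln(V₂/V₁), with C_V = 5R/2 = 20.79 J mol⁻¹ K⁻¹ for a diatomic ideal gas.
ΔS = 3.99 × [20.79 × ln(489/284) + 8.314 × ln(62.2/23.6)] = 77.2 J/K.

ΔS = 77.2 J/K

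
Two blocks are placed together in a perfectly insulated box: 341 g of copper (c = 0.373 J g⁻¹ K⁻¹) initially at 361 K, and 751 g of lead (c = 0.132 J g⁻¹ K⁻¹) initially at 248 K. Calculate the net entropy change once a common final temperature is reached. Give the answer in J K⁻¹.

Energy balance: T_f = (m₁c₁T₁ + m₂c₂T₂)/(m₁c₁ + m₂c₂) = 311.51 K.
ΔS₁ = m₁c₁ ln(T_f/T₁) = 127.193 × ln(311.51/361) = -18.76 J/K.
ΔS₂ = m₂c₂ ln(T_f/T₂) = 99.132 × ln(311.51/248) = 22.6 J/K.
ΔS_total = -18.76 + 22.6 = 3.84 J/K.

ΔS_total = 3.84 J/K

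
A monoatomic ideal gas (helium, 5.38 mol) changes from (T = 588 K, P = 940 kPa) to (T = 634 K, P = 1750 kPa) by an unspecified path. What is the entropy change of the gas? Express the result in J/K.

ΔS = nC_p ln(T₂/T₁) − nR ln(P₂/P₁), with C_p = 5R/2 = 20.79 J mol⁻¹ K⁻¹ for a monoatomic ideal gas.
ΔS = 5.38 × [20.79 × ln(634/588) − 8.314 × ln(1750/940)] = -19.4 J/K.

ΔS = -19.4 J/K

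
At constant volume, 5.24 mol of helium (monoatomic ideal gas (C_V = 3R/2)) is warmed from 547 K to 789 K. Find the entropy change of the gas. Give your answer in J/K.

ΔS = 23.9 J/K

At constant volume, ΔS = nC_V ln(T₂/T₁) with C_V = 3R/2 = 12.47 J mol⁻¹ K⁻¹.
ΔS = 5.24 × 12.47 × ln(789/547) = 23.9 J/K.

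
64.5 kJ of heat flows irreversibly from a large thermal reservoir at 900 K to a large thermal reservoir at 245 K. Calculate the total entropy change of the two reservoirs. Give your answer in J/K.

ΔS_total = 192 J/K

ΔS_hot = −Q/T_H = −64500/900 = -71.67 J/K and ΔS_cold = +Q/T_C = 64500/245 = 263.3 J/K.
ΔS_total = -71.67 + 263.3 = 192 J/K, positive as the second law requires.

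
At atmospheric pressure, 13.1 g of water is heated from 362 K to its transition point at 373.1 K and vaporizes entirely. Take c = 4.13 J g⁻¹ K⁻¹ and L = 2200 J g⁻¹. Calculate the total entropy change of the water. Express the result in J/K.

Warming step: ΔS₁ = m c ln(T_tr/T_i) = 13.1 × 4.13 × ln(373.1/362) = 1.634 J/K.
Phase change: ΔS₂ = +mL/T_tr = 13.1 × 2200 / 373.1 = 77.24 J/K.
ΔS_total = (1.634) + (77.24) = 78.9 J/K.

ΔS = 78.9 J/K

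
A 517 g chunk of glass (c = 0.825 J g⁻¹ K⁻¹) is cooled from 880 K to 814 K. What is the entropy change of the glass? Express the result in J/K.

ΔS = -33.3 J/K

ΔS = ∫dQ_rev/T = m c ln(T₂/T₁) = 517 × 0.825 × ln(814/880) = -33.3 J/K.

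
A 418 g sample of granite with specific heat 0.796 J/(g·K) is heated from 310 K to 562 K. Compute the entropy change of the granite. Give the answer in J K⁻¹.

ΔS = ∫dQ_rev/T = m c ln(T₂/T₁) = 418 × 0.796 × ln(562/310) = 198 J/K.

ΔS = 198 J/K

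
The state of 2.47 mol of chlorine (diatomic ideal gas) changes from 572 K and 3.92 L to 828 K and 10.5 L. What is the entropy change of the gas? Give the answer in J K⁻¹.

Entropy is a state function: ΔS = nC_V ln(T₂/T₁) + nR ln(V₂/V₁), with C_V = 5R/2 = 20.79 J mol⁻¹ K⁻¹ for a diatomic ideal gas.
ΔS = 2.47 × [20.79 × ln(828/572) + 8.314 × ln(10.5/3.92)] = 39.2 J/K.

ΔS = 39.2 J/K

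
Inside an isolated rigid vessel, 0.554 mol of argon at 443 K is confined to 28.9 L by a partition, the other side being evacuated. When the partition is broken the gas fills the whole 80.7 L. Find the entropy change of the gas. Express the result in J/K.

ΔS_gas = 4.73 J/K

No heat is exchanged and no work is done, so the ideal-gas temperature stays constant.
Entropy is a state function; using a reversible isothermal path, ΔS_gas = nR ln(V₂/V₁) = 0.554 × 8.314 × ln(80.7/28.9) = 4.73 J/K.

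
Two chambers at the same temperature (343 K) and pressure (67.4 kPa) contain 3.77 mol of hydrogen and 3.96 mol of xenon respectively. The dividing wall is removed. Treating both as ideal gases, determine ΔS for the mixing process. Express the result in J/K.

Mole fractions: x_A = 3.77/7.73 = 0.488, x_B = 0.512.
ΔS_mix = −R(n_A ln x_A + n_B ln x_B) = −8.314 × (3.77 ln 0.488 + 3.96 ln 0.512) = 44.5 J/K.

ΔS_mix = 44.5 J/K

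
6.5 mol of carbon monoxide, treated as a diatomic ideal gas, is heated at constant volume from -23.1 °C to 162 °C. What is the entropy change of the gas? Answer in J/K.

In kelvin: T₁ = 250.05 K, T₂ = 435.15 K. At constant volume, ΔS = nC_V ln(T₂/T₁) with C_V = 5R/2 = 20.79 J mol⁻¹ K⁻¹.
ΔS = 6.5 × 20.79 × ln(435.15/250.05) = 74.9 J/K.

ΔS = 74.9 J/K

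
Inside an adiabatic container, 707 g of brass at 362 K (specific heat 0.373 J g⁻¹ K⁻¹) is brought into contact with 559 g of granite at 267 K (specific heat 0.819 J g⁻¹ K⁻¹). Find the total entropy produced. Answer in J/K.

Energy balance: T_f = (m₁c₁T₁ + m₂c₂T₂)/(m₁c₁ + m₂c₂) = 301.72 K.
ΔS₁ = m₁c₁ ln(T_f/T₁) = 263.711 × ln(301.72/362) = -48.03 J/K.
ΔS₂ = m₂c₂ ln(T_f/T₂) = 457.821 × ln(301.72/267) = 55.97 J/K.
ΔS_total = -48.03 + 55.97 = 7.94 J/K.

ΔS_total = 7.94 J/K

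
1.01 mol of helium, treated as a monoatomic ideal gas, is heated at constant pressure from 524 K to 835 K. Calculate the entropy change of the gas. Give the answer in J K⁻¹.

ΔS = 9.78 J/K

At constant pressure, ΔS = nC_p ln(T₂/T₁) with C_p = 5R/2 = 20.79 J mol⁻¹ K⁻¹.
ΔS = 1.01 × 20.79 × ln(835/524) = 9.78 J/K.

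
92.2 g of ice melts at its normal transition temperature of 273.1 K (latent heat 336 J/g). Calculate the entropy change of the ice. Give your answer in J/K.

ΔS = 113 J/K

Heat absorbed by the substance: Q = mL = 92.2 × 336 = 30979.2 J.
At constant T, ΔS = Q_rev/T = 30979.2 / 273.1 = 113 J/K.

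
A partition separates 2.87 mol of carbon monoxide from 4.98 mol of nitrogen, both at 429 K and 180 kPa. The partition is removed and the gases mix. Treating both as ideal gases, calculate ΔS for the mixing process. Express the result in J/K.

ΔS_mix = 42.9 J/K

Mole fractions: x_A = 2.87/7.85 = 0.366, x_B = 0.634.
ΔS_mix = −R(n_A ln x_A + n_B ln x_B) = −8.314 × (2.87 ln 0.366 + 4.98 ln 0.634) = 42.9 J/K.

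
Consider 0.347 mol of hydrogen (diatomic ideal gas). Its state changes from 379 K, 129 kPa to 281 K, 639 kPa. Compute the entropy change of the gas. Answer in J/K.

ΔS = nC_p ln(T₂/T₁) − nR ln(P₂/P₁), with C_p = 7R/2 = 29.1 J mol⁻¹ K⁻¹ for a diatomic ideal gas.
ΔS = 0.347 × [29.1 × ln(281/379) − 8.314 × ln(639/129)] = -7.64 J/K.

ΔS = -7.64 J/K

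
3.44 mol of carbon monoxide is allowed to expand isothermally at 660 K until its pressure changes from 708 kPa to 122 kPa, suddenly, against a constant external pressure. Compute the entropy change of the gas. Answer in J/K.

ΔS_gas = 50.3 J/K

Entropy is a state function, so ΔS_gas depends only on the end states.
For an isothermal ideal gas ΔS_gas = nR ln(P₁/P₂) = 3.44 × 8.314 × ln(708/122) = 50.3 J/K.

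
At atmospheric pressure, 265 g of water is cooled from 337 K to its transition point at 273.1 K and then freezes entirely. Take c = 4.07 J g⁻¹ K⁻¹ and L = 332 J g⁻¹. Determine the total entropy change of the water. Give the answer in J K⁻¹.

Cooling step: ΔS₁ = m c ln(T_tr/T_i) = 265 × 4.07 × ln(273.1/337) = -226.8 J/K.
Phase change: ΔS₂ = −mL/T_tr = −265 × 332 / 273.1 = -322.2 J/K.
ΔS_total = (-226.8) + (-322.2) = -549 J/K.

ΔS = -549 J/K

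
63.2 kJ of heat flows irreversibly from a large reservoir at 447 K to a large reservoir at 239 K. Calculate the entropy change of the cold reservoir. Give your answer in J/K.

The cold reservoir gains heat Q, so ΔS_cold = +Q/T_C = 63200/239 = 264 J/K.

ΔS_cold = 264 J/K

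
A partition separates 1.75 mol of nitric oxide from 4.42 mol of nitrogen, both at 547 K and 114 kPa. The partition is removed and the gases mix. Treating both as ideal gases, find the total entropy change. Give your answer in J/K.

ΔS_mix = 30.6 J/K

Mole fractions: x_A = 1.75/6.17 = 0.284, x_B = 0.716.
ΔS_mix = −R(n_A ln x_A + n_B ln x_B) = −8.314 × (1.75 ln 0.284 + 4.42 ln 0.716) = 30.6 J/K.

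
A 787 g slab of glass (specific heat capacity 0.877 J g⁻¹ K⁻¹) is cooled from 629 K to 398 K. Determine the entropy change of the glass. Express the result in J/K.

ΔS = -316 J/K

ΔS = ∫dQ_rev/T = m c ln(T₂/T₁) = 787 × 0.877 × ln(398/629) = -316 J/K.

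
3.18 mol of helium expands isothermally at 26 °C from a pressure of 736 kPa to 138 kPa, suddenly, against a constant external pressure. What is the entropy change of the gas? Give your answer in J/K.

ΔS_gas = 44.3 J/K

Entropy is a state function, so ΔS_gas depends only on the end states.
For an isothermal ideal gas ΔS_gas = nR ln(P₁/P₂) = 3.18 × 8.314 × ln(736/138) = 44.3 J/K.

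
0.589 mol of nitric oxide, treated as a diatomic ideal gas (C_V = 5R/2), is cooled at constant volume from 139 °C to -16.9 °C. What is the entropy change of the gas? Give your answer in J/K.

ΔS = -5.82 J/K

In kelvin: T₁ = 412.15 K, T₂ = 256.25 K. At constant volume, ΔS = nC_V ln(T₂/T₁) with C_V = 5R/2 = 20.79 J mol⁻¹ K⁻¹.
ΔS = 0.589 × 20.79 × ln(256.25/412.15) = -5.82 J/K.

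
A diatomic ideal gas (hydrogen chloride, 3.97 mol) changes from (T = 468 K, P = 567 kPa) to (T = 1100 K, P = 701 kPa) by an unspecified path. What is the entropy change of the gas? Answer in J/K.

ΔS = nC_p ln(T₂/T₁) − nR ln(P₂/P₁), with C_p = 7R/2 = 29.1 J mol⁻¹ K⁻¹ for a diatomic ideal gas.
ΔS = 3.97 × [29.1 × ln(1100/468) − 8.314 × ln(701/567)] = 91.7 J/K.

ΔS = 91.7 J/K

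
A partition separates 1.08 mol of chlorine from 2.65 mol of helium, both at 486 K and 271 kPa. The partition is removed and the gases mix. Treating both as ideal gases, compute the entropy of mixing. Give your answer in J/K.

Mole fractions: x_A = 1.08/3.73 = 0.29, x_B = 0.71.
ΔS_mix = −R(n_A ln x_A + n_B ln x_B) = −8.314 × (1.08 ln 0.29 + 2.65 ln 0.71) = 18.7 J/K.

ΔS_mix = 18.7 J/K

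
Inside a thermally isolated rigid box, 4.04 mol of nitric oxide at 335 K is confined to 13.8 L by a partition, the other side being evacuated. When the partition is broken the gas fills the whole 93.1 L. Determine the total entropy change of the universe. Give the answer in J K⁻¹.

For an ideal gas in free expansion Q = 0 and W = 0, so T is unchanged.
Entropy is a state function; using a reversible isothermal path, ΔS_gas = nR ln(V₂/V₁) = 4.04 × 8.314 × ln(93.1/13.8) = 64.1 J/K.
The insulated surroundings exchange no heat, so ΔS_surr = 0 and ΔS_universe = ΔS_gas.

ΔS_universe = 64.1 J/K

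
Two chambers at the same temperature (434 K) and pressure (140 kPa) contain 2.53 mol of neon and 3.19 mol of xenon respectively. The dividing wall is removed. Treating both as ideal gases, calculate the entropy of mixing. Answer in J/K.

Mole fractions: x_A = 2.53/5.72 = 0.442, x_B = 0.558.
ΔS_mix = −R(n_A ln x_A + n_B ln x_B) = −8.314 × (2.53 ln 0.442 + 3.19 ln 0.558) = 32.6 J/K.

ΔS_mix = 32.6 J/K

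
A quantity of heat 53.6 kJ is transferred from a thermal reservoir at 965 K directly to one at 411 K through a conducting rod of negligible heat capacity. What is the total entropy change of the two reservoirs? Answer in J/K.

ΔS_total = 74.9 J/K

ΔS_hot = −Q/T_H = −53600/965 = -55.54 J/K and ΔS_cold = +Q/T_C = 53600/411 = 130.4 J/K.
ΔS_total = -55.54 + 130.4 = 74.9 J/K, positive as the second law requires.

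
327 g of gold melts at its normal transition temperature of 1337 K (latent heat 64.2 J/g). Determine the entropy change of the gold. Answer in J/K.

ΔS = 15.7 J/K

Heat absorbed by the substance: Q = mL = 327 × 64.2 = 20993.4 J.
At constant T, ΔS = Q_rev/T = 20993.4 / 1337 = 15.7 J/K.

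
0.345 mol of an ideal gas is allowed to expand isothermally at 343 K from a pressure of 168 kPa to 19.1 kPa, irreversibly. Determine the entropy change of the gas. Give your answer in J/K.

ΔS_gas = 6.24 J/K

Entropy is a state function, so ΔS_gas depends only on the end states.
For an isothermal ideal gas ΔS_gas = nR ln(P₁/P₂) = 0.345 × 8.314 × ln(168/19.1) = 6.24 J/K.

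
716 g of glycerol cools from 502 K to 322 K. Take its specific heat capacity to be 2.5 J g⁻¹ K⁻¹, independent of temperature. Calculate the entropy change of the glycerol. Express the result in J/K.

ΔS = ∫dQ_rev/T = m c ln(T₂/T₁) = 716 × 2.5 × ln(322/502) = -795 J/K.

ΔS = -795 J/K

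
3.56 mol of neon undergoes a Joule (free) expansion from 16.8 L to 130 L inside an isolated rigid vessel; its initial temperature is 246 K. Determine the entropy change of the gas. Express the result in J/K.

For an ideal gas in free expansion Q = 0 and W = 0, so T is unchanged.
Entropy is a state function; using a reversible isothermal path, ΔS_gas = nR ln(V₂/V₁) = 3.56 × 8.314 × ln(130/16.8) = 60.6 J/K.

ΔS_gas = 60.6 J/K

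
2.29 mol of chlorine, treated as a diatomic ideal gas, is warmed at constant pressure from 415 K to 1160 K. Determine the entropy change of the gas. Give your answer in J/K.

At constant pressure, ΔS = nC_p ln(T₂/T₁) with C_p = 7R/2 = 29.1 J mol⁻¹ K⁻¹.
ΔS = 2.29 × 29.1 × ln(1160/415) = 68.5 J/K.

ΔS = 68.5 J/K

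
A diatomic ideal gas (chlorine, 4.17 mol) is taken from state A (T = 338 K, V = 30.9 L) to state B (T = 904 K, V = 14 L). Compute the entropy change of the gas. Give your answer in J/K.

ΔS = 57.8 J/K

Entropy is a state function: ΔS = nC_V ln(T₂/T₁) + nR ln(V₂/V₁), with C_V = 5R/2 = 20.79 J mol⁻¹ K⁻¹ for a diatomic ideal gas.
ΔS = 4.17 × [20.79 × ln(904/338) + 8.314 × ln(14/30.9)] = 57.8 J/K.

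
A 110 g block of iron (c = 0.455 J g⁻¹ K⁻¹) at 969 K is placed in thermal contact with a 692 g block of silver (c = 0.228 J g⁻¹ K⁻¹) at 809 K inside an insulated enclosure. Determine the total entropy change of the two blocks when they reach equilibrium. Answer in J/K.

ΔS_total = 0.638 J/K

Energy balance: T_f = (m₁c₁T₁ + m₂c₂T₂)/(m₁c₁ + m₂c₂) = 847.53 K.
ΔS₁ = m₁c₁ ln(T_f/T₁) = 50.05 × ln(847.53/969) = -6.703 J/K.
ΔS₂ = m₂c₂ ln(T_f/T₂) = 157.776 × ln(847.53/809) = 7.341 J/K.
ΔS_total = -6.703 + 7.341 = 0.638 J/K.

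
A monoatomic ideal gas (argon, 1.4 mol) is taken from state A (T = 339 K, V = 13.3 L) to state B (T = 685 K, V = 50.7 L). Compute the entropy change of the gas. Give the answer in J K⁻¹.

Entropy is a state function: ΔS = nC_V ln(T₂/T₁) + nR ln(V₂/V₁), with C_V = 3R/2 = 12.47 J mol⁻¹ K⁻¹ for a monoatomic ideal gas.
ΔS = 1.4 × [12.47 × ln(685/339) + 8.314 × ln(50.7/13.3)] = 27.9 J/K.

ΔS = 27.9 J/K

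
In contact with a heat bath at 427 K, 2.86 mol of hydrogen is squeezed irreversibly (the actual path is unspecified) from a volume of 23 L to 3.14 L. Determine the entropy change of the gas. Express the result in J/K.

Entropy is a state function, so ΔS_gas depends only on the end states.
For an isothermal ideal gas ΔS_gas = nR ln(V₂/V₁) = 2.86 × 8.314 × ln(3.14/23) = -47.3 J/K.

ΔS_gas = -47.3 J/K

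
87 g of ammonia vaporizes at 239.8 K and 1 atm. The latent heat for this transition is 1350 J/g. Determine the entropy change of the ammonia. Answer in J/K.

Heat absorbed by the substance: Q = mL = 87 × 1350 = 117450 J.
At constant T, ΔS = Q_rev/T = 117450 / 239.8 = 490 J/K.

ΔS = 490 J/K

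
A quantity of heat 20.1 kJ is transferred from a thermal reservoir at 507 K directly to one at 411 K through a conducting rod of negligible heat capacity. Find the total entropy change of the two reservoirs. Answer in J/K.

ΔS_total = 9.26 J/K

ΔS_hot = −Q/T_H = −20100/507 = -39.645 J/K and ΔS_cold = +Q/T_C = 20100/411 = 48.905 J/K.
ΔS_total = -39.645 + 48.905 = 9.26 J/K, positive as the second law requires.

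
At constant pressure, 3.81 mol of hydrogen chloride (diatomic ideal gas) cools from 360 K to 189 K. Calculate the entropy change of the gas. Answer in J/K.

ΔS = -71.4 J/K

At constant pressure, ΔS = nC_p ln(T₂/T₁) with C_p = 7R/2 = 29.1 J mol⁻¹ K⁻¹.
ΔS = 3.81 × 29.1 × ln(189/360) = -71.4 J/K.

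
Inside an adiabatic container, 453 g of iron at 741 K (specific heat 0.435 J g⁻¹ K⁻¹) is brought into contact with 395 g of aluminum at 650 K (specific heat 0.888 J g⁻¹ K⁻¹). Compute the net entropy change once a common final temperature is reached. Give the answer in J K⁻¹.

ΔS_total = 1.1 J/K

Energy balance: T_f = (m₁c₁T₁ + m₂c₂T₂)/(m₁c₁ + m₂c₂) = 682.73 K.
ΔS₁ = m₁c₁ ln(T_f/T₁) = 197.055 × ln(682.73/741) = -16.138 J/K.
ΔS₂ = m₂c₂ ln(T_f/T₂) = 350.76 × ln(682.73/650) = 17.234 J/K.
ΔS_total = -16.138 + 17.234 = 1.1 J/K.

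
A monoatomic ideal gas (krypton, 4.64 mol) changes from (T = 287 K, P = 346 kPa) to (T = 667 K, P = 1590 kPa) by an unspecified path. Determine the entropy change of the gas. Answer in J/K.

ΔS = 22.5 J/K

ΔS = nC_p ln(T₂/T₁) − nR ln(P₂/P₁), with C_p = 5R/2 = 20.79 J mol⁻¹ K⁻¹ for a monoatomic ideal gas.
ΔS = 4.64 × [20.79 × ln(667/287) − 8.314 × ln(1590/346)] = 22.5 J/K.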